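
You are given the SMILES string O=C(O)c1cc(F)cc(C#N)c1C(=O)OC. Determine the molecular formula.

Walk through each heavy atom and fill implicit hydrogens from standard valence (C 4, N 3, O 2, S 2, halogen 1); for lowercase aromatic atoms, an aromatic c carries 1 H when it has two neighbours and 0 H with three, and aromatic n carries 0 H:
  atom 1: O, bond orders sum to 2 (valence 2) → 0 H
  atom 2: C, bond orders sum to 4 (valence 4) → 0 H
  atom 3: O, bond orders sum to 1 (valence 2) → 1 H
  atom 4: aromatic c, 3 neighbours → 0 H
  atom 5: aromatic c, 2 neighbours → 1 H
  atom 6: aromatic c, 3 neighbours → 0 H
  atom 7: F (halogen, monovalent) → 0 H
  atom 8: aromatic c, 2 neighbours → 1 H
  atom 9: aromatic c, 3 neighbours → 0 H
  atom 10: C, bond orders sum to 4 (valence 4) → 0 H
  atom 11: N, bond orders sum to 3 (valence 3) → 0 H
  atom 12: aromatic c, 3 neighbours → 0 H
  atom 13: C, bond orders sum to 4 (valence 4) → 0 H
  atom 14: O, bond orders sum to 2 (valence 2) → 0 H
  atom 15: O, bond orders sum to 2 (valence 2) → 0 H
  atom 16: C, bond orders sum to 1 (valence 4) → 3 H
Totals → C:10, H:6, F:1, N:1, O:4.
In Hill order: C10H6FNO4.

C10H6FNO4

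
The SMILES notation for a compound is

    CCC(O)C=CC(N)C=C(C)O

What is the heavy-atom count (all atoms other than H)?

12

Every atom symbol written in the SMILES (organic subset) is one heavy atom; implicit H are not written.
Heavy atoms by element → C:9, N:1, O:2.
Total: 12.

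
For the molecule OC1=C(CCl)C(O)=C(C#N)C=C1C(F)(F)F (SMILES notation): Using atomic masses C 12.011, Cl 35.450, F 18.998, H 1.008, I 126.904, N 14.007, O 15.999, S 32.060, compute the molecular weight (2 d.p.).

251.59 g/mol

First, the molecular formula is C9H5ClF3NO2 (counting implicit H from valence).
  C: 9 × 12.011 = 108.099
  Cl: 1 × 35.450 = 35.450
  F: 3 × 18.998 = 56.994
  H: 5 × 1.008 = 5.040
  N: 1 × 14.007 = 14.007
  O: 2 × 15.999 = 31.998
Sum: 9×12.011 + 1×35.450 + 3×18.998 + 5×1.008 + 1×14.007 + 2×15.999 = 251.588 → 251.59 g/mol.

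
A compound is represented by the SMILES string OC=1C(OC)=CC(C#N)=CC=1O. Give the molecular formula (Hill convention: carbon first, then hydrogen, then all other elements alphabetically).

C8H7NO3

Walk through each heavy atom and fill implicit hydrogens from standard valence (C 4, N 3, O 2, S 2, halogen 1):
  atom 1: O, bond orders sum to 1 (valence 2) → 1 H
  atom 2: C, bond orders sum to 4 (valence 4) → 0 H
  atom 3: C, bond orders sum to 4 (valence 4) → 0 H
  atom 4: O, bond orders sum to 2 (valence 2) → 0 H
  atom 5: C, bond orders sum to 1 (valence 4) → 3 H
  atom 6: C, bond orders sum to 3 (valence 4) → 1 H
  atom 7: C, bond orders sum to 4 (valence 4) → 0 H
  atom 8: C, bond orders sum to 4 (valence 4) → 0 H
  atom 9: N, bond orders sum to 3 (valence 3) → 0 H
  atom 10: C, bond orders sum to 3 (valence 4) → 1 H
  atom 11: C, bond orders sum to 4 (valence 4) → 0 H
  atom 12: O, bond orders sum to 1 (valence 2) → 1 H
Totals → C:8, H:7, N:1, O:3.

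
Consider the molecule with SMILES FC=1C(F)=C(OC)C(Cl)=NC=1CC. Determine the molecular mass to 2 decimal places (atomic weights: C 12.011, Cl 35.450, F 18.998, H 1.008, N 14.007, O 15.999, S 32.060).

First, the molecular formula is C8H8ClF2NO (counting implicit H from valence).
  C: 8 × 12.011 = 96.088
  Cl: 1 × 35.450 = 35.450
  F: 2 × 18.998 = 37.996
  H: 8 × 1.008 = 8.064
  N: 1 × 14.007 = 14.007
  O: 1 × 15.999 = 15.999
Sum: 8×12.011 + 1×35.450 + 2×18.998 + 8×1.008 + 1×14.007 + 1×15.999 = 207.604 → 207.60 g/mol.

207.60 g/mol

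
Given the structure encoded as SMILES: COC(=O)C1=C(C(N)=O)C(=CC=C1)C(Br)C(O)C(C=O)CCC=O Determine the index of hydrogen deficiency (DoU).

8

Degree of unsaturation = (number of rings) + (number of π bonds).
Ring closures in the SMILES: 1.
π bonds: 7 double bonds (each 1 DoU) → 7 DoU from unsaturation.
Total DoU = 1 + 7 = 8.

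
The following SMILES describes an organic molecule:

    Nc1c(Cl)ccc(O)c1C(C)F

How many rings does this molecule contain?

In SMILES, each pair of matching ring-closure digits denotes one ring-closing bond; the number of such bonds equals the number of independent rings.
Ring-closure bonds here: 1.

1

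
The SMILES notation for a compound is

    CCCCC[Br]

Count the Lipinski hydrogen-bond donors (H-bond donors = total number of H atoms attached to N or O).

0

Donors: find every N or O and count the H atoms it carries.
  (no N or O atoms present)
Lipinski HBD = 0.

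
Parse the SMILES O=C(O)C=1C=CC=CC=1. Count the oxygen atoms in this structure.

Scan the SMILES for O atoms (remember two-letter symbols like Cl and Br are single atoms).
Oxygen count: 2.

2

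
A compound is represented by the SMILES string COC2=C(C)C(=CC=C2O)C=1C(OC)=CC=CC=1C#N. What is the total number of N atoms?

1

Scan the SMILES for N atoms (remember two-letter symbols like Cl and Br are single atoms).
Nitrogen count: 1.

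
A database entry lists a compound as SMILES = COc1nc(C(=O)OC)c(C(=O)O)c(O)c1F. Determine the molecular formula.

Walk through each heavy atom and fill implicit hydrogens from standard valence (C 4, N 3, O 2, S 2, halogen 1); for lowercase aromatic atoms, an aromatic c carries 1 H when it has two neighbours and 0 H with three, and aromatic n carries 0 H:
  atom 1: C, bond orders sum to 1 (valence 4) → 3 H
  atom 2: O, bond orders sum to 2 (valence 2) → 0 H
  atom 3: aromatic c, 3 neighbours → 0 H
  atom 4: aromatic n, 2 neighbours → 0 H
  atom 5: aromatic c, 3 neighbours → 0 H
  atom 6: C, bond orders sum to 4 (valence 4) → 0 H
  atom 7: O, bond orders sum to 2 (valence 2) → 0 H
  atom 8: O, bond orders sum to 2 (valence 2) → 0 H
  atom 9: C, bond orders sum to 1 (valence 4) → 3 H
  atom 10: aromatic c, 3 neighbours → 0 H
  atom 11: C, bond orders sum to 4 (valence 4) → 0 H
  atom 12: O, bond orders sum to 2 (valence 2) → 0 H
  atom 13: O, bond orders sum to 1 (valence 2) → 1 H
  atom 14: aromatic c, 3 neighbours → 0 H
  atom 15: O, bond orders sum to 1 (valence 2) → 1 H
  atom 16: aromatic c, 3 neighbours → 0 H
  atom 17: F (halogen, monovalent) → 0 H
Totals → C:9, H:8, F:1, N:1, O:6.

C9H8FNO6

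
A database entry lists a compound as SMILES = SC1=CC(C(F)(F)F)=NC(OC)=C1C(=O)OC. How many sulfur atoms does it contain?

Scan the SMILES for S atoms (remember two-letter symbols like Cl and Br are single atoms).
Sulfur count: 1.

1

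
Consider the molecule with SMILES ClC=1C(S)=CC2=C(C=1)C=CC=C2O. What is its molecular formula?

Walk through each heavy atom and fill implicit hydrogens from standard valence (C 4, N 3, O 2, S 2, halogen 1):
  atom 1: Cl (halogen, monovalent) → 0 H
  atom 2: C, bond orders sum to 4 (valence 4) → 0 H
  atom 3: C, bond orders sum to 4 (valence 4) → 0 H
  atom 4: S, bond orders sum to 1 (valence 2) → 1 H
  atom 5: C, bond orders sum to 3 (valence 4) → 1 H
  atom 6: C, bond orders sum to 4 (valence 4) → 0 H
  atom 7: C, bond orders sum to 4 (valence 4) → 0 H
  atom 8: C, bond orders sum to 3 (valence 4) → 1 H
  atom 9: C, bond orders sum to 3 (valence 4) → 1 H
  atom 10: C, bond orders sum to 3 (valence 4) → 1 H
  atom 11: C, bond orders sum to 3 (valence 4) → 1 H
  atom 12: C, bond orders sum to 4 (valence 4) → 0 H
  atom 13: O, bond orders sum to 1 (valence 2) → 1 H
Totals → C:10, H:7, Cl:1, O:1, S:1.
In Hill order: C10H7ClOS.

C10H7ClOS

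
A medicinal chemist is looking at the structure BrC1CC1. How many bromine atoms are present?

Scan the SMILES for Br atoms (remember two-letter symbols like Cl and Br are single atoms).
Bromine count: 1.

1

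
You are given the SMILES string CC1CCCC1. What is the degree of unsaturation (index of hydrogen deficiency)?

Degree of unsaturation = (number of rings) + (number of π bonds).
Ring closures in the SMILES: 1.
π bonds: none → 0 DoU from unsaturation.
Total DoU = 1 + 0 = 1.

1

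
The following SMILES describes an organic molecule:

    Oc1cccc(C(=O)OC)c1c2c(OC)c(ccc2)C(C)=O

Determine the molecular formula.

C17H16O5

Walk through each heavy atom and fill implicit hydrogens from standard valence (C 4, N 3, O 2, S 2, halogen 1); for lowercase aromatic atoms, an aromatic c carries 1 H when it has two neighbours and 0 H with three, and aromatic n carries 0 H:
  atom 1: O, bond orders sum to 1 (valence 2) → 1 H
  atom 2: aromatic c, 3 neighbours → 0 H
  atom 3: aromatic c, 2 neighbours → 1 H
  atom 4: aromatic c, 2 neighbours → 1 H
  atom 5: aromatic c, 2 neighbours → 1 H
  atom 6: aromatic c, 3 neighbours → 0 H
  atom 7: C, bond orders sum to 4 (valence 4) → 0 H
  atom 8: O, bond orders sum to 2 (valence 2) → 0 H
  atom 9: O, bond orders sum to 2 (valence 2) → 0 H
  atom 10: C, bond orders sum to 1 (valence 4) → 3 H
  atom 11: aromatic c, 3 neighbours → 0 H
  atom 12: aromatic c, 3 neighbours → 0 H
  atom 13: aromatic c, 3 neighbours → 0 H
  atom 14: O, bond orders sum to 2 (valence 2) → 0 H
  atom 15: C, bond orders sum to 1 (valence 4) → 3 H
  atom 16: aromatic c, 3 neighbours → 0 H
  atom 17: aromatic c, 2 neighbours → 1 H
  atom 18: aromatic c, 2 neighbours → 1 H
  atom 19: aromatic c, 2 neighbours → 1 H
  atom 20: C, bond orders sum to 4 (valence 4) → 0 H
  atom 21: C, bond orders sum to 1 (valence 4) → 3 H
  atom 22: O, bond orders sum to 2 (valence 2) → 0 H
Totals → C:17, H:16, O:5.
In Hill order: C17H16O5.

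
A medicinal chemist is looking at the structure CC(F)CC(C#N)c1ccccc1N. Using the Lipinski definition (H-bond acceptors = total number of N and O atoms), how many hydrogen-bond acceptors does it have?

N atoms: 2; O atoms: 0.
Lipinski HBA = 2 + 0 = 2.

2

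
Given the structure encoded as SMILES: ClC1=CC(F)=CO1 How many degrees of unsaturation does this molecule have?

Molecular formula: C4H2ClFO.
DoU = (2C + 2 + N − H − X) / 2, where X is the halogen count and O/S are ignored.
    = (2·4 + 2 + 0 − 2 − 2) / 2 = 6 / 2 = 3.

3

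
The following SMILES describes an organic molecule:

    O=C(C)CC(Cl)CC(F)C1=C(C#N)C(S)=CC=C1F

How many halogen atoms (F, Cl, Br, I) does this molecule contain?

3

Halogen atoms appear at heavy-atom positions 6, 9, 19 (1×Cl, 2×F).
Other groups present: 1 ketone, 1 nitrile, 1 thiol.
Halogen count: 3.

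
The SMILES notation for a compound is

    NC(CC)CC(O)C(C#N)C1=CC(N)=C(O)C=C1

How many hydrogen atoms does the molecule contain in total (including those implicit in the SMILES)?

Walk through each heavy atom and fill implicit hydrogens from standard valence (C 4, N 3, O 2, S 2, halogen 1):
  atom 1: N, bond orders sum to 1 (valence 3) → 2 H
  atom 2: C, bond orders sum to 3 (valence 4) → 1 H
  atom 3: C, bond orders sum to 2 (valence 4) → 2 H
  atom 4: C, bond orders sum to 1 (valence 4) → 3 H
  atom 5: C, bond orders sum to 2 (valence 4) → 2 H
  atom 6: C, bond orders sum to 3 (valence 4) → 1 H
  atom 7: O, bond orders sum to 1 (valence 2) → 1 H
  atom 8: C, bond orders sum to 3 (valence 4) → 1 H
  atom 9: C, bond orders sum to 4 (valence 4) → 0 H
  atom 10: N, bond orders sum to 3 (valence 3) → 0 H
  atom 11: C, bond orders sum to 4 (valence 4) → 0 H
  atom 12: C, bond orders sum to 3 (valence 4) → 1 H
  atom 13: C, bond orders sum to 4 (valence 4) → 0 H
  atom 14: N, bond orders sum to 1 (valence 3) → 2 H
  atom 15: C, bond orders sum to 4 (valence 4) → 0 H
  atom 16: O, bond orders sum to 1 (valence 2) → 1 H
  atom 17: C, bond orders sum to 3 (valence 4) → 1 H
  atom 18: C, bond orders sum to 3 (valence 4) → 1 H
Total hydrogens: 19.

19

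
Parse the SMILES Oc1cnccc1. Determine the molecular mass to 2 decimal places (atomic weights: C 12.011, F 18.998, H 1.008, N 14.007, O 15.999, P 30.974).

95.10 g/mol

First, the molecular formula is C5H5NO (counting implicit H from valence).
  C: 5 × 12.011 = 60.055
  H: 5 × 1.008 = 5.040
  N: 1 × 14.007 = 14.007
  O: 1 × 15.999 = 15.999
Sum: 5×12.011 + 5×1.008 + 1×14.007 + 1×15.999 = 95.101 → 95.10 g/mol.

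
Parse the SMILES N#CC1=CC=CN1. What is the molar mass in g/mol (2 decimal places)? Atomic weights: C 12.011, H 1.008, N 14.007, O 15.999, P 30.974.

First, the molecular formula is C5H4N2 (counting implicit H from valence).
  C: 5 × 12.011 = 60.055
  H: 4 × 1.008 = 4.032
  N: 2 × 14.007 = 28.014
Sum: 5×12.011 + 4×1.008 + 2×14.007 = 92.101 → 92.10 g/mol.

92.10 g/mol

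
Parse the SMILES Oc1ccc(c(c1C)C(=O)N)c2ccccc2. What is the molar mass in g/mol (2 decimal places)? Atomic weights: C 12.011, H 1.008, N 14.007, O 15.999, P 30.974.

First, the molecular formula is C14H13NO2 (counting implicit H from valence).
  C: 14 × 12.011 = 168.154
  H: 13 × 1.008 = 13.104
  N: 1 × 14.007 = 14.007
  O: 2 × 15.999 = 31.998
Sum: 14×12.011 + 13×1.008 + 1×14.007 + 2×15.999 = 227.263 → 227.26 g/mol.

227.26 g/mol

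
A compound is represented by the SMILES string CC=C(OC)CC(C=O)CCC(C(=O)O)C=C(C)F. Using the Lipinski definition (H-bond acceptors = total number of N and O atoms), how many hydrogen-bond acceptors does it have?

4

N atoms: 0; O atoms: 4.
Lipinski HBA = 0 + 4 = 4.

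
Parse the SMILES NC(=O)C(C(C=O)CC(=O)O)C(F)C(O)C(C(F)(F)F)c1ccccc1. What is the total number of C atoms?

Count every carbon token in the SMILES (each C, including those in ring-closure positions and inside branches).
Carbon count: 16.

16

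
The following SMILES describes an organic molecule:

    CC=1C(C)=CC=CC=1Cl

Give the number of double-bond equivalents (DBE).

Degree of unsaturation = (number of rings) + (number of π bonds).
Ring closures in the SMILES: 1.
π bonds: 3 double bonds (each 1 DoU) → 3 DoU from unsaturation.
Total DoU = 1 + 3 = 4.

4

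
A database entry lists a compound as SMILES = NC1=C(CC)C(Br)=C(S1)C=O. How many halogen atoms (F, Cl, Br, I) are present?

Halogen atoms appear at heavy-atom position 7 (1×Br).
Other groups present: 1 aldehyde, 1 primary amine.
Halogen count: 1.

1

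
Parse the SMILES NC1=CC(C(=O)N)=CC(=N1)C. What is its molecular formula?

Walk through each heavy atom and fill implicit hydrogens from standard valence (C 4, N 3, O 2, S 2, halogen 1):
  atom 1: N, bond orders sum to 1 (valence 3) → 2 H
  atom 2: C, bond orders sum to 4 (valence 4) → 0 H
  atom 3: C, bond orders sum to 3 (valence 4) → 1 H
  atom 4: C, bond orders sum to 4 (valence 4) → 0 H
  atom 5: C, bond orders sum to 4 (valence 4) → 0 H
  atom 6: O, bond orders sum to 2 (valence 2) → 0 H
  atom 7: N, bond orders sum to 1 (valence 3) → 2 H
  atom 8: C, bond orders sum to 3 (valence 4) → 1 H
  atom 9: C, bond orders sum to 4 (valence 4) → 0 H
  atom 10: N, bond orders sum to 3 (valence 3) → 0 H
  atom 11: C, bond orders sum to 1 (valence 4) → 3 H
Totals → C:7, H:9, N:3, O:1.
In Hill order: C7H9N3O.

C7H9N3O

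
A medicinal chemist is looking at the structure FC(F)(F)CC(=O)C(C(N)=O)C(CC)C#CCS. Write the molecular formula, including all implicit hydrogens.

C11H14F3NO2S

Walk through each heavy atom and fill implicit hydrogens from standard valence (C 4, N 3, O 2, S 2, halogen 1):
  atom 1: F (halogen, monovalent) → 0 H
  atom 2: C, bond orders sum to 4 (valence 4) → 0 H
  atom 3: F (halogen, monovalent) → 0 H
  atom 4: F (halogen, monovalent) → 0 H
  atom 5: C, bond orders sum to 2 (valence 4) → 2 H
  atom 6: C, bond orders sum to 4 (valence 4) → 0 H
  atom 7: O, bond orders sum to 2 (valence 2) → 0 H
  atom 8: C, bond orders sum to 3 (valence 4) → 1 H
  atom 9: C, bond orders sum to 4 (valence 4) → 0 H
  atom 10: N, bond orders sum to 1 (valence 3) → 2 H
  atom 11: O, bond orders sum to 2 (valence 2) → 0 H
  atom 12: C, bond orders sum to 3 (valence 4) → 1 H
  atom 13: C, bond orders sum to 2 (valence 4) → 2 H
  atom 14: C, bond orders sum to 1 (valence 4) → 3 H
  atom 15: C, bond orders sum to 4 (valence 4) → 0 H
  atom 16: C, bond orders sum to 4 (valence 4) → 0 H
  atom 17: C, bond orders sum to 2 (valence 4) → 2 H
  atom 18: S, bond orders sum to 1 (valence 2) → 1 H
Totals → C:11, H:14, F:3, N:1, O:2, S:1.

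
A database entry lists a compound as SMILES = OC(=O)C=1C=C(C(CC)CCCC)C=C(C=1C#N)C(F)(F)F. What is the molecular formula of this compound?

C16H18F3NO2

Walk through each heavy atom and fill implicit hydrogens from standard valence (C 4, N 3, O 2, S 2, halogen 1):
  atom 1: O, bond orders sum to 1 (valence 2) → 1 H
  atom 2: C, bond orders sum to 4 (valence 4) → 0 H
  atom 3: O, bond orders sum to 2 (valence 2) → 0 H
  atom 4: C, bond orders sum to 4 (valence 4) → 0 H
  atom 5: C, bond orders sum to 3 (valence 4) → 1 H
  atom 6: C, bond orders sum to 4 (valence 4) → 0 H
  atom 7: C, bond orders sum to 3 (valence 4) → 1 H
  atom 8: C, bond orders sum to 2 (valence 4) → 2 H
  atom 9: C, bond orders sum to 1 (valence 4) → 3 H
  atom 10: C, bond orders sum to 2 (valence 4) → 2 H
  atom 11: C, bond orders sum to 2 (valence 4) → 2 H
  atom 12: C, bond orders sum to 2 (valence 4) → 2 H
  atom 13: C, bond orders sum to 1 (valence 4) → 3 H
  atom 14: C, bond orders sum to 3 (valence 4) → 1 H
  atom 15: C, bond orders sum to 4 (valence 4) → 0 H
  atom 16: C, bond orders sum to 4 (valence 4) → 0 H
  atom 17: C, bond orders sum to 4 (valence 4) → 0 H
  atom 18: N, bond orders sum to 3 (valence 3) → 0 H
  atom 19: C, bond orders sum to 4 (valence 4) → 0 H
  atom 20: F (halogen, monovalent) → 0 H
  atom 21: F (halogen, monovalent) → 0 H
  atom 22: F (halogen, monovalent) → 0 H
Totals → C:16, H:18, F:3, N:1, O:2.
In Hill order: C16H18F3NO2.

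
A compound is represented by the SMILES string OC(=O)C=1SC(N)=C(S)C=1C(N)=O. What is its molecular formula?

Walk through each heavy atom and fill implicit hydrogens from standard valence (C 4, N 3, O 2, S 2, halogen 1):
  atom 1: O, bond orders sum to 1 (valence 2) → 1 H
  atom 2: C, bond orders sum to 4 (valence 4) → 0 H
  atom 3: O, bond orders sum to 2 (valence 2) → 0 H
  atom 4: C, bond orders sum to 4 (valence 4) → 0 H
  atom 5: S, bond orders sum to 2 (valence 2) → 0 H
  atom 6: C, bond orders sum to 4 (valence 4) → 0 H
  atom 7: N, bond orders sum to 1 (valence 3) → 2 H
  atom 8: C, bond orders sum to 4 (valence 4) → 0 H
  atom 9: S, bond orders sum to 1 (valence 2) → 1 H
  atom 10: C, bond orders sum to 4 (valence 4) → 0 H
  atom 11: C, bond orders sum to 4 (valence 4) → 0 H
  atom 12: N, bond orders sum to 1 (valence 3) → 2 H
  atom 13: O, bond orders sum to 2 (valence 2) → 0 H
Totals → C:6, H:6, N:2, O:3, S:2.
In Hill order: C6H6N2O3S2.

C6H6N2O3S2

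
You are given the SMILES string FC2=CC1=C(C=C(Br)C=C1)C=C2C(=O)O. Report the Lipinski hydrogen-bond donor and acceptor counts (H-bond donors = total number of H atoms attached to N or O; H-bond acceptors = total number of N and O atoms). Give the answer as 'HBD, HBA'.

1, 2

Donors: find every N or O and count the H atoms it carries.
  atom 14 (O): bond orders sum to 2 → 0 H
  atom 15 (O): bond orders sum to 1 → 1 H
Lipinski HBD = 1.
Acceptors: N atoms = 0, O atoms = 2 → HBA = 2.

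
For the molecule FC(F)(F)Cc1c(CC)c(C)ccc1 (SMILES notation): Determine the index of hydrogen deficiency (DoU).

4

Molecular formula: C11H13F3.
DoU = (2C + 2 + N − H − X) / 2, where X is the halogen count and O/S are ignored.
    = (2·11 + 2 + 0 − 13 − 3) / 2 = 8 / 2 = 4.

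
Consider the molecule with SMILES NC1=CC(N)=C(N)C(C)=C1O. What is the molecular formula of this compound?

Walk through each heavy atom and fill implicit hydrogens from standard valence (C 4, N 3, O 2, S 2, halogen 1):
  atom 1: N, bond orders sum to 1 (valence 3) → 2 H
  atom 2: C, bond orders sum to 4 (valence 4) → 0 H
  atom 3: C, bond orders sum to 3 (valence 4) → 1 H
  atom 4: C, bond orders sum to 4 (valence 4) → 0 H
  atom 5: N, bond orders sum to 1 (valence 3) → 2 H
  atom 6: C, bond orders sum to 4 (valence 4) → 0 H
  atom 7: N, bond orders sum to 1 (valence 3) → 2 H
  atom 8: C, bond orders sum to 4 (valence 4) → 0 H
  atom 9: C, bond orders sum to 1 (valence 4) → 3 H
  atom 10: C, bond orders sum to 4 (valence 4) → 0 H
  atom 11: O, bond orders sum to 1 (valence 2) → 1 H
Totals → C:7, H:11, N:3, O:1.
In Hill order: C7H11N3O.

C7H11N3O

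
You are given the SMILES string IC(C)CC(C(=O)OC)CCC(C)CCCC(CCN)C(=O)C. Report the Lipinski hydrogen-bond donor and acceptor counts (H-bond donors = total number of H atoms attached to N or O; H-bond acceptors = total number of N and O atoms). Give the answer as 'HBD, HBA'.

2, 4

Donors: find every N or O and count the H atoms it carries.
  atom 7 (O): bond orders sum to 2 → 0 H
  atom 8 (O): bond orders sum to 2 → 0 H
  atom 20 (N): bond orders sum to 1 → 2 H
  atom 22 (O): bond orders sum to 2 → 0 H
Lipinski HBD = 2.
Acceptors: N atoms = 1, O atoms = 3 → HBA = 4.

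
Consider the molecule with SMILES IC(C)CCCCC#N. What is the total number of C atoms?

7

Count every carbon token in the SMILES (each C, including those in ring-closure positions and inside branches).
Carbon count: 7.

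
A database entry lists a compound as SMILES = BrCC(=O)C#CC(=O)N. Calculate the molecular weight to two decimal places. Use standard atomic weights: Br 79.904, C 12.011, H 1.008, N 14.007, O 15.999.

190.00 g/mol

First, the molecular formula is C5H4BrNO2 (counting implicit H from valence).
  Br: 1 × 79.904 = 79.904
  C: 5 × 12.011 = 60.055
  H: 4 × 1.008 = 4.032
  N: 1 × 14.007 = 14.007
  O: 2 × 15.999 = 31.998
Sum: 1×79.904 + 5×12.011 + 4×1.008 + 1×14.007 + 2×15.999 = 189.996 → 190.00 g/mol.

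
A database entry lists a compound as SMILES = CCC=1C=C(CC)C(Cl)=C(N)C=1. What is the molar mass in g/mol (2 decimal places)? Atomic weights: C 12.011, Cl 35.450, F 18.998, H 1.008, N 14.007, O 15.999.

First, the molecular formula is C10H14ClN (counting implicit H from valence).
  C: 10 × 12.011 = 120.110
  Cl: 1 × 35.450 = 35.450
  H: 14 × 1.008 = 14.112
  N: 1 × 14.007 = 14.007
Sum: 10×12.011 + 1×35.450 + 14×1.008 + 1×14.007 = 183.679 → 183.68 g/mol.

183.68 g/mol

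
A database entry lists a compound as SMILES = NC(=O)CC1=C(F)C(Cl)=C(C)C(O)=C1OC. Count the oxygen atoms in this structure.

3

Scan the SMILES for O atoms (remember two-letter symbols like Cl and Br are single atoms).
Oxygen count: 3.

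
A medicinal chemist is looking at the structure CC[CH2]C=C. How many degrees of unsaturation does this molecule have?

1

Molecular formula: C5H10.
DoU = (2C + 2 + N − H − X) / 2, where X is the halogen count and O/S are ignored.
    = (2·5 + 2 + 0 − 10 − 0) / 2 = 2 / 2 = 1.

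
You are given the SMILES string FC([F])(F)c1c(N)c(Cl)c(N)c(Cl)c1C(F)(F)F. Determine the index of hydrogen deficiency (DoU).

Molecular formula: C8H4Cl2F6N2.
DoU = (2C + 2 + N − H − X) / 2, where X is the halogen count and O/S are ignored.
    = (2·8 + 2 + 2 − 4 − 8) / 2 = 8 / 2 = 4.

4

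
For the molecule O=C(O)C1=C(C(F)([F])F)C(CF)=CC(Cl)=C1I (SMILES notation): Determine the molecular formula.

Walk through each heavy atom and fill implicit hydrogens from standard valence (C 4, N 3, O 2, S 2, halogen 1):
  atom 1: O, bond orders sum to 2 (valence 2) → 0 H
  atom 2: C, bond orders sum to 4 (valence 4) → 0 H
  atom 3: O, bond orders sum to 1 (valence 2) → 1 H
  atom 4: C, bond orders sum to 4 (valence 4) → 0 H
  atom 5: C, bond orders sum to 4 (valence 4) → 0 H
  atom 6: C, bond orders sum to 4 (valence 4) → 0 H
  atom 7: F (halogen, monovalent) → 0 H
  atom 8: F with explicit H count 0
  atom 9: F (halogen, monovalent) → 0 H
  atom 10: C, bond orders sum to 4 (valence 4) → 0 H
  atom 11: C, bond orders sum to 2 (valence 4) → 2 H
  atom 12: F (halogen, monovalent) → 0 H
  atom 13: C, bond orders sum to 3 (valence 4) → 1 H
  atom 14: C, bond orders sum to 4 (valence 4) → 0 H
  atom 15: Cl (halogen, monovalent) → 0 H
  atom 16: C, bond orders sum to 4 (valence 4) → 0 H
  atom 17: I (halogen, monovalent) → 0 H
Totals → C:9, H:4, Cl:1, F:4, I:1, O:2.

C9H4ClF4IO2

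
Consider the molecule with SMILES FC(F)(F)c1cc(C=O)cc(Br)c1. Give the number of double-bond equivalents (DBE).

Molecular formula: C8H4BrF3O.
DoU = (2C + 2 + N − H − X) / 2, where X is the halogen count and O/S are ignored.
    = (2·8 + 2 + 0 − 4 − 4) / 2 = 10 / 2 = 5.

5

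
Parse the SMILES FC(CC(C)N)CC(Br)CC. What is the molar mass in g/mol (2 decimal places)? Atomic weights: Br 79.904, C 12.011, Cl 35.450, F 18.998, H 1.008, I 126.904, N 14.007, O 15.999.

First, the molecular formula is C8H17BrFN (counting implicit H from valence).
  Br: 1 × 79.904 = 79.904
  C: 8 × 12.011 = 96.088
  F: 1 × 18.998 = 18.998
  H: 17 × 1.008 = 17.136
  N: 1 × 14.007 = 14.007
Sum: 1×79.904 + 8×12.011 + 1×18.998 + 17×1.008 + 1×14.007 = 226.133 → 226.13 g/mol.

226.13 g/mol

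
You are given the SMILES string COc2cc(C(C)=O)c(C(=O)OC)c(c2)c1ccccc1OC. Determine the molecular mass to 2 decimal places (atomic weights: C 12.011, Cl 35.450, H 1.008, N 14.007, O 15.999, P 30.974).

First, the molecular formula is C18H18O5 (counting implicit H from valence).
  C: 18 × 12.011 = 216.198
  H: 18 × 1.008 = 18.144
  O: 5 × 15.999 = 79.995
Sum: 18×12.011 + 18×1.008 + 5×15.999 = 314.337 → 314.34 g/mol.

314.34 g/mol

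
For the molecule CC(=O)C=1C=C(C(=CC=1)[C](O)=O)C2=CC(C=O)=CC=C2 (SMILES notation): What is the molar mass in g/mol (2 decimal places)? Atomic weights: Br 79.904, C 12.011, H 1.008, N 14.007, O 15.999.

268.27 g/mol

First, the molecular formula is C16H12O4 (counting implicit H from valence).
  C: 16 × 12.011 = 192.176
  H: 12 × 1.008 = 12.096
  O: 4 × 15.999 = 63.996
Sum: 16×12.011 + 12×1.008 + 4×15.999 = 268.268 → 268.27 g/mol.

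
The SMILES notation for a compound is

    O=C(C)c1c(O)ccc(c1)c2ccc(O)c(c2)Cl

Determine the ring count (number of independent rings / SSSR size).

In SMILES, each pair of matching ring-closure digits denotes one ring-closing bond; the number of such bonds equals the number of independent rings.
Ring-closure bonds here: 2.

2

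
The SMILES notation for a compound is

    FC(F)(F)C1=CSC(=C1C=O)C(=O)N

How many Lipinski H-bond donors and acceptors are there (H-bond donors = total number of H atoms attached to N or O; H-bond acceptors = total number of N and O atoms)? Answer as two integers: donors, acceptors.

Donors: find every N or O and count the H atoms it carries.
  atom 11 (O): bond orders sum to 2 → 0 H
  atom 13 (O): bond orders sum to 2 → 0 H
  atom 14 (N): bond orders sum to 1 → 2 H
Lipinski HBD = 2.
Acceptors: N atoms = 1, O atoms = 2 → HBA = 3.

2, 3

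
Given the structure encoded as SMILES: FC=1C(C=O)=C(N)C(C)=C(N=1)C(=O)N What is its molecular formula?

C8H8FN3O2

Walk through each heavy atom and fill implicit hydrogens from standard valence (C 4, N 3, O 2, S 2, halogen 1):
  atom 1: F (halogen, monovalent) → 0 H
  atom 2: C, bond orders sum to 4 (valence 4) → 0 H
  atom 3: C, bond orders sum to 4 (valence 4) → 0 H
  atom 4: C, bond orders sum to 3 (valence 4) → 1 H
  atom 5: O, bond orders sum to 2 (valence 2) → 0 H
  atom 6: C, bond orders sum to 4 (valence 4) → 0 H
  atom 7: N, bond orders sum to 1 (valence 3) → 2 H
  atom 8: C, bond orders sum to 4 (valence 4) → 0 H
  atom 9: C, bond orders sum to 1 (valence 4) → 3 H
  atom 10: C, bond orders sum to 4 (valence 4) → 0 H
  atom 11: N, bond orders sum to 3 (valence 3) → 0 H
  atom 12: C, bond orders sum to 4 (valence 4) → 0 H
  atom 13: O, bond orders sum to 2 (valence 2) → 0 H
  atom 14: N, bond orders sum to 1 (valence 3) → 2 H
Totals → C:8, H:8, F:1, N:3, O:2.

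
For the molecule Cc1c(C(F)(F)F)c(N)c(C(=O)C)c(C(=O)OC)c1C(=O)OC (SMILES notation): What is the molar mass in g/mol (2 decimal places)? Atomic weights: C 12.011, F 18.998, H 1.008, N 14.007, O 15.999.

First, the molecular formula is C14H14F3NO5 (counting implicit H from valence).
  C: 14 × 12.011 = 168.154
  F: 3 × 18.998 = 56.994
  H: 14 × 1.008 = 14.112
  N: 1 × 14.007 = 14.007
  O: 5 × 15.999 = 79.995
Sum: 14×12.011 + 3×18.998 + 14×1.008 + 1×14.007 + 5×15.999 = 333.262 → 333.26 g/mol.

333.26 g/mol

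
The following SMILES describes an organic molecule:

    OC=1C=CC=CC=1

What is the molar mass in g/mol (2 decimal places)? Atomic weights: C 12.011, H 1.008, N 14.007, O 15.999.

94.11 g/mol

First, the molecular formula is C6H6O (counting implicit H from valence).
  C: 6 × 12.011 = 72.066
  H: 6 × 1.008 = 6.048
  O: 1 × 15.999 = 15.999
Sum: 6×12.011 + 6×1.008 + 1×15.999 = 94.113 → 94.11 g/mol.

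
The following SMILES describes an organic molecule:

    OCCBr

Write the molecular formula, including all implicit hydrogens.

C2H5BrO

Walk through each heavy atom and fill implicit hydrogens from standard valence (C 4, N 3, O 2, S 2, halogen 1):
  atom 1: O, bond orders sum to 1 (valence 2) → 1 H
  atom 2: C, bond orders sum to 2 (valence 4) → 2 H
  atom 3: C, bond orders sum to 2 (valence 4) → 2 H
  atom 4: Br (halogen, monovalent) → 0 H
Totals → C:2, H:5, Br:1, O:1.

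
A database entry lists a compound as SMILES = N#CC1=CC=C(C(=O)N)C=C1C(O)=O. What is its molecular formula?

Walk through each heavy atom and fill implicit hydrogens from standard valence (C 4, N 3, O 2, S 2, halogen 1):
  atom 1: N, bond orders sum to 3 (valence 3) → 0 H
  atom 2: C, bond orders sum to 4 (valence 4) → 0 H
  atom 3: C, bond orders sum to 4 (valence 4) → 0 H
  atom 4: C, bond orders sum to 3 (valence 4) → 1 H
  atom 5: C, bond orders sum to 3 (valence 4) → 1 H
  atom 6: C, bond orders sum to 4 (valence 4) → 0 H
  atom 7: C, bond orders sum to 4 (valence 4) → 0 H
  atom 8: O, bond orders sum to 2 (valence 2) → 0 H
  atom 9: N, bond orders sum to 1 (valence 3) → 2 H
  atom 10: C, bond orders sum to 3 (valence 4) → 1 H
  atom 11: C, bond orders sum to 4 (valence 4) → 0 H
  atom 12: C, bond orders sum to 4 (valence 4) → 0 H
  atom 13: O, bond orders sum to 1 (valence 2) → 1 H
  atom 14: O, bond orders sum to 2 (valence 2) → 0 H
Totals → C:9, H:6, N:2, O:3.
In Hill order: C9H6N2O3.

C9H6N2O3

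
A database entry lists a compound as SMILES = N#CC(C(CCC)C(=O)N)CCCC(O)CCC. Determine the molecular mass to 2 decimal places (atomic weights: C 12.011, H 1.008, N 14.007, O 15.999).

254.37 g/mol

First, the molecular formula is C14H26N2O2 (counting implicit H from valence).
  C: 14 × 12.011 = 168.154
  H: 26 × 1.008 = 26.208
  N: 2 × 14.007 = 28.014
  O: 2 × 15.999 = 31.998
Sum: 14×12.011 + 26×1.008 + 2×14.007 + 2×15.999 = 254.374 → 254.37 g/mol.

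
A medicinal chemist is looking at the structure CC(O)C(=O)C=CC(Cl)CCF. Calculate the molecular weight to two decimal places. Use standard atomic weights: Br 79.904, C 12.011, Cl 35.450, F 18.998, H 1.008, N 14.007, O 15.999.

194.63 g/mol

First, the molecular formula is C8H12ClFO2 (counting implicit H from valence).
  C: 8 × 12.011 = 96.088
  Cl: 1 × 35.450 = 35.450
  F: 1 × 18.998 = 18.998
  H: 12 × 1.008 = 12.096
  O: 2 × 15.999 = 31.998
Sum: 8×12.011 + 1×35.450 + 1×18.998 + 12×1.008 + 2×15.999 = 194.630 → 194.63 g/mol.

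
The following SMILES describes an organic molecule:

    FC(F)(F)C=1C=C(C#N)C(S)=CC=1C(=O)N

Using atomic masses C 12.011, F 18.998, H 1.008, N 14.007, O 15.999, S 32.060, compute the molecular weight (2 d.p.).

First, the molecular formula is C9H5F3N2OS (counting implicit H from valence).
  C: 9 × 12.011 = 108.099
  F: 3 × 18.998 = 56.994
  H: 5 × 1.008 = 5.040
  N: 2 × 14.007 = 28.014
  O: 1 × 15.999 = 15.999
  S: 1 × 32.060 = 32.060
Sum: 9×12.011 + 3×18.998 + 5×1.008 + 2×14.007 + 1×15.999 + 1×32.060 = 246.206 → 246.21 g/mol.

246.21 g/mol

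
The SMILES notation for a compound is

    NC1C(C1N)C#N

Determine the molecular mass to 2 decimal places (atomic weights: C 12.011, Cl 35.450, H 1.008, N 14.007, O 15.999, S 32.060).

97.12 g/mol

First, the molecular formula is C4H7N3 (counting implicit H from valence).
  C: 4 × 12.011 = 48.044
  H: 7 × 1.008 = 7.056
  N: 3 × 14.007 = 42.021
Sum: 4×12.011 + 7×1.008 + 3×14.007 = 97.121 → 97.12 g/mol.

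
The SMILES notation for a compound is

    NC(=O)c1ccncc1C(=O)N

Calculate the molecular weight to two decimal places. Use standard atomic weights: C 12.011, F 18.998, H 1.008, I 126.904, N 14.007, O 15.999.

165.15 g/mol

First, the molecular formula is C7H7N3O2 (counting implicit H from valence).
  C: 7 × 12.011 = 84.077
  H: 7 × 1.008 = 7.056
  N: 3 × 14.007 = 42.021
  O: 2 × 15.999 = 31.998
Sum: 7×12.011 + 7×1.008 + 3×14.007 + 2×15.999 = 165.152 → 165.15 g/mol.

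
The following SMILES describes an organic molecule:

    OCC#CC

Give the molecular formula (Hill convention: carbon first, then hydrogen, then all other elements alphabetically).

Walk through each heavy atom and fill implicit hydrogens from standard valence (C 4, N 3, O 2, S 2, halogen 1):
  atom 1: O, bond orders sum to 1 (valence 2) → 1 H
  atom 2: C, bond orders sum to 2 (valence 4) → 2 H
  atom 3: C, bond orders sum to 4 (valence 4) → 0 H
  atom 4: C, bond orders sum to 4 (valence 4) → 0 H
  atom 5: C, bond orders sum to 1 (valence 4) → 3 H
Totals → C:4, H:6, O:1.

C4H6O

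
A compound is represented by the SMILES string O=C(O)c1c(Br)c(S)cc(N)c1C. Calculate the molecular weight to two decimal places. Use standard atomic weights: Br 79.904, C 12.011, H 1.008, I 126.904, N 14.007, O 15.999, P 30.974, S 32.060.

First, the molecular formula is C8H8BrNO2S (counting implicit H from valence).
  Br: 1 × 79.904 = 79.904
  C: 8 × 12.011 = 96.088
  H: 8 × 1.008 = 8.064
  N: 1 × 14.007 = 14.007
  O: 2 × 15.999 = 31.998
  S: 1 × 32.060 = 32.060
Sum: 1×79.904 + 8×12.011 + 8×1.008 + 1×14.007 + 2×15.999 + 1×32.060 = 262.121 → 262.12 g/mol.

262.12 g/mol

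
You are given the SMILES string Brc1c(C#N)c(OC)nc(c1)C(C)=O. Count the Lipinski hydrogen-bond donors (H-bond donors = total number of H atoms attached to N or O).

0

Donors: find every N or O and count the H atoms it carries.
  atom 5 (N): bond orders sum to 3 → 0 H
  atom 7 (O): bond orders sum to 2 → 0 H
  atom 9 (N): bond orders sum to 3 → 0 H
  atom 14 (O): bond orders sum to 2 → 0 H
Lipinski HBD = 0.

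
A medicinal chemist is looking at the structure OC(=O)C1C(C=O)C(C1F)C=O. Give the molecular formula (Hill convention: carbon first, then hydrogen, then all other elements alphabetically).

Walk through each heavy atom and fill implicit hydrogens from standard valence (C 4, N 3, O 2, S 2, halogen 1):
  atom 1: O, bond orders sum to 1 (valence 2) → 1 H
  atom 2: C, bond orders sum to 4 (valence 4) → 0 H
  atom 3: O, bond orders sum to 2 (valence 2) → 0 H
  atom 4: C, bond orders sum to 3 (valence 4) → 1 H
  atom 5: C, bond orders sum to 3 (valence 4) → 1 H
  atom 6: C, bond orders sum to 3 (valence 4) → 1 H
  atom 7: O, bond orders sum to 2 (valence 2) → 0 H
  atom 8: C, bond orders sum to 3 (valence 4) → 1 H
  atom 9: C, bond orders sum to 3 (valence 4) → 1 H
  atom 10: F (halogen, monovalent) → 0 H
  atom 11: C, bond orders sum to 3 (valence 4) → 1 H
  atom 12: O, bond orders sum to 2 (valence 2) → 0 H
Totals → C:7, H:7, F:1, O:4.
In Hill order: C7H7FO4.

C7H7FO4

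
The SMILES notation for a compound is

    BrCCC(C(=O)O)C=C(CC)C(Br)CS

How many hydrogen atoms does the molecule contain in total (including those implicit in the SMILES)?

16

Walk through each heavy atom and fill implicit hydrogens from standard valence (C 4, N 3, O 2, S 2, halogen 1):
  atom 1: Br (halogen, monovalent) → 0 H
  atom 2: C, bond orders sum to 2 (valence 4) → 2 H
  atom 3: C, bond orders sum to 2 (valence 4) → 2 H
  atom 4: C, bond orders sum to 3 (valence 4) → 1 H
  atom 5: C, bond orders sum to 4 (valence 4) → 0 H
  atom 6: O, bond orders sum to 2 (valence 2) → 0 H
  atom 7: O, bond orders sum to 1 (valence 2) → 1 H
  atom 8: C, bond orders sum to 3 (valence 4) → 1 H
  atom 9: C, bond orders sum to 4 (valence 4) → 0 H
  atom 10: C, bond orders sum to 2 (valence 4) → 2 H
  atom 11: C, bond orders sum to 1 (valence 4) → 3 H
  atom 12: C, bond orders sum to 3 (valence 4) → 1 H
  atom 13: Br (halogen, monovalent) → 0 H
  atom 14: C, bond orders sum to 2 (valence 4) → 2 H
  atom 15: S, bond orders sum to 1 (valence 2) → 1 H
Total hydrogens: 16.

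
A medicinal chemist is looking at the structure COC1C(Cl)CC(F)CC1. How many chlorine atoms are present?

1

Scan the SMILES for Cl atoms (remember two-letter symbols like Cl and Br are single atoms).
Chlorine count: 1.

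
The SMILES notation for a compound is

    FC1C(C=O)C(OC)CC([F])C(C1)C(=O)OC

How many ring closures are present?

In SMILES, each pair of matching ring-closure digits denotes one ring-closing bond; the number of such bonds equals the number of independent rings.
Ring-closure bonds here: 1.

1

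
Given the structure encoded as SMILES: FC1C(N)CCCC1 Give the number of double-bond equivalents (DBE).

Degree of unsaturation = (number of rings) + (number of π bonds).
Ring closures in the SMILES: 1.
π bonds: none → 0 DoU from unsaturation.
Total DoU = 1 + 0 = 1.

1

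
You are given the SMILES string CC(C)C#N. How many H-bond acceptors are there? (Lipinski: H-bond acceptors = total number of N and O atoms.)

1

N atoms: 1; O atoms: 0.
Lipinski HBA = 1 + 0 = 1.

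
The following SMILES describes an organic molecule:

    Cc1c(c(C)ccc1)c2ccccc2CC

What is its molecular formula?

Walk through each heavy atom and fill implicit hydrogens from standard valence (C 4, N 3, O 2, S 2, halogen 1); for lowercase aromatic atoms, an aromatic c carries 1 H when it has two neighbours and 0 H with three, and aromatic n carries 0 H:
  atom 1: C, bond orders sum to 1 (valence 4) → 3 H
  atom 2: aromatic c, 3 neighbours → 0 H
  atom 3: aromatic c, 3 neighbours → 0 H
  atom 4: aromatic c, 3 neighbours → 0 H
  atom 5: C, bond orders sum to 1 (valence 4) → 3 H
  atom 6: aromatic c, 2 neighbours → 1 H
  atom 7: aromatic c, 2 neighbours → 1 H
  atom 8: aromatic c, 2 neighbours → 1 H
  atom 9: aromatic c, 3 neighbours → 0 H
  atom 10: aromatic c, 2 neighbours → 1 H
  atom 11: aromatic c, 2 neighbours → 1 H
  atom 12: aromatic c, 2 neighbours → 1 H
  atom 13: aromatic c, 2 neighbours → 1 H
  atom 14: aromatic c, 3 neighbours → 0 H
  atom 15: C, bond orders sum to 2 (valence 4) → 2 H
  atom 16: C, bond orders sum to 1 (valence 4) → 3 H
Totals → C:16, H:18.
In Hill order: C16H18.

C16H18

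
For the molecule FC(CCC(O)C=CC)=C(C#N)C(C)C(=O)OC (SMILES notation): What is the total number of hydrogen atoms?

18

Walk through each heavy atom and fill implicit hydrogens from standard valence (C 4, N 3, O 2, S 2, halogen 1):
  atom 1: F (halogen, monovalent) → 0 H
  atom 2: C, bond orders sum to 4 (valence 4) → 0 H
  atom 3: C, bond orders sum to 2 (valence 4) → 2 H
  atom 4: C, bond orders sum to 2 (valence 4) → 2 H
  atom 5: C, bond orders sum to 3 (valence 4) → 1 H
  atom 6: O, bond orders sum to 1 (valence 2) → 1 H
  atom 7: C, bond orders sum to 3 (valence 4) → 1 H
  atom 8: C, bond orders sum to 3 (valence 4) → 1 H
  atom 9: C, bond orders sum to 1 (valence 4) → 3 H
  atom 10: C, bond orders sum to 4 (valence 4) → 0 H
  atom 11: C, bond orders sum to 4 (valence 4) → 0 H
  atom 12: N, bond orders sum to 3 (valence 3) → 0 H
  atom 13: C, bond orders sum to 3 (valence 4) → 1 H
  atom 14: C, bond orders sum to 1 (valence 4) → 3 H
  atom 15: C, bond orders sum to 4 (valence 4) → 0 H
  atom 16: O, bond orders sum to 2 (valence 2) → 0 H
  atom 17: O, bond orders sum to 2 (valence 2) → 0 H
  atom 18: C, bond orders sum to 1 (valence 4) → 3 H
Total hydrogens: 18.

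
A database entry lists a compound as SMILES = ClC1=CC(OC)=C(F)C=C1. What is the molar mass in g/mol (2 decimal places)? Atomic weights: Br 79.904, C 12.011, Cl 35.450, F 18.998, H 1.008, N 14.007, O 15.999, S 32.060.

First, the molecular formula is C7H6ClFO (counting implicit H from valence).
  C: 7 × 12.011 = 84.077
  Cl: 1 × 35.450 = 35.450
  F: 1 × 18.998 = 18.998
  H: 6 × 1.008 = 6.048
  O: 1 × 15.999 = 15.999
Sum: 7×12.011 + 1×35.450 + 1×18.998 + 6×1.008 + 1×15.999 = 160.572 → 160.57 g/mol.

160.57 g/mol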